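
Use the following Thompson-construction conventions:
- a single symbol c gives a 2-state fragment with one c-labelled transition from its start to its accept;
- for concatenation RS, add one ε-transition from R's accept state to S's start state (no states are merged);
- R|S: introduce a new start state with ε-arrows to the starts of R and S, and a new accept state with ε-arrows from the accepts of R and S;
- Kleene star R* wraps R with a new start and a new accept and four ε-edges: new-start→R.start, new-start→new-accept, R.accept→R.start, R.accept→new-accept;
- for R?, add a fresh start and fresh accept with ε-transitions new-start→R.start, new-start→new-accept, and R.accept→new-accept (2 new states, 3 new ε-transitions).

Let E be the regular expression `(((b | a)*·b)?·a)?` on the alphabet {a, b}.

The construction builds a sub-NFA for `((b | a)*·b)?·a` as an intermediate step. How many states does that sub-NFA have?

Fragment for `((b | a)*·b)?·a`:
Each of the 4 symbol leaves contributes a 2-state fragment.
  b | a → 6 states
  (b | a)* → 8 states
  (b | a)*·b → 10 states
  ((b | a)*·b)? → 12 states
  ((b | a)*·b)?·a → 14 states

14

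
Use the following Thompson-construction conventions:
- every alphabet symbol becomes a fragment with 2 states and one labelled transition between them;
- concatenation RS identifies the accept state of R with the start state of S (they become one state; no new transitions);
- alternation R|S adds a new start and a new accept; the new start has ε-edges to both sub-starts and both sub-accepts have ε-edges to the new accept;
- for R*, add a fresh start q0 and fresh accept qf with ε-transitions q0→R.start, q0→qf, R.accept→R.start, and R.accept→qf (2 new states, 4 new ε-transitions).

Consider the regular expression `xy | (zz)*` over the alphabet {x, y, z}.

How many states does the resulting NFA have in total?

10

Building bottom-up:
Each of the 4 symbol leaves contributes a 2-state fragment.
  xy → 3 states
  zz → 3 states
  (zz)* → 5 states
  xy | (zz)* → 10 states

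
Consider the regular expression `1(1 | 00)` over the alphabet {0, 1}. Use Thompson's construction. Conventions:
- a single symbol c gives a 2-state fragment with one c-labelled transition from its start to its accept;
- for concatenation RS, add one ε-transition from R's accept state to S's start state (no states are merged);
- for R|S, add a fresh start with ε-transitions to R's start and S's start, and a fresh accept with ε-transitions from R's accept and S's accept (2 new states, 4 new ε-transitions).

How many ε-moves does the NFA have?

Recursing over subexpressions:
Each of the 4 symbol leaves contributes 0 ε-transitions.
  00 : 1 ε-transition
  1 | 00 : 5 ε-transitions
  1(1 | 00) : 6 ε-transitions

6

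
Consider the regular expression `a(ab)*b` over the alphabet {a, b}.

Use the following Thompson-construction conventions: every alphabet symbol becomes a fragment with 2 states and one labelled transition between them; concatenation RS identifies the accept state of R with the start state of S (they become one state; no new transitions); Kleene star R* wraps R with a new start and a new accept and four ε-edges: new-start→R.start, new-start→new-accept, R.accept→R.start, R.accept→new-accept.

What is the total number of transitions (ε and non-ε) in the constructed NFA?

By structural recursion:
Each of the 4 symbol leaves contributes 1 transition (1 symbol, 0 ε).
  ab — 2 transitions (2 symbol, 0 ε)
  (ab)* — 6 transitions (2 symbol, 4 ε)
  a(ab)*b — 8 transitions (4 symbol, 4 ε)

8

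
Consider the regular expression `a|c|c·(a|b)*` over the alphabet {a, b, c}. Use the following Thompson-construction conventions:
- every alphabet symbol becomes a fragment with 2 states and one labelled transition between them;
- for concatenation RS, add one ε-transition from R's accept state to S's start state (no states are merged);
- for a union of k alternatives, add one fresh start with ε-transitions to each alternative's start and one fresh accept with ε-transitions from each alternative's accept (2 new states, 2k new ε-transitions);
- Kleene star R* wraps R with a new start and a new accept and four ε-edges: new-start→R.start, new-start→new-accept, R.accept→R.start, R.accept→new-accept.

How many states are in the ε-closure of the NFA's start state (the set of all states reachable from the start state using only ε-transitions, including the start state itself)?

Work bottom-up. For each fragment F, track |ε-closure(F.start)| and whether F's accept lies in that closure (i.e. whether F accepts ε). A single-symbol fragment has closure size 1 and does not accept ε.
  a|b — C = 1 + 1 + 1 = 3 (the new accept is not ε-reachable since no branch accepts ε)
  (a|b)* — new start has ε-edges to the inner start and to the new accept, so C = 2 + 3 = 5
  c·(a|b)* — C equals the left operand's closure size = 1 (its accept is not ε-reachable, so the closure stops there)
  a|c|c·(a|b)* — C = 1 + 1 + 1 + 1 = 4 (the new accept is not ε-reachable since no branch accepts ε)

4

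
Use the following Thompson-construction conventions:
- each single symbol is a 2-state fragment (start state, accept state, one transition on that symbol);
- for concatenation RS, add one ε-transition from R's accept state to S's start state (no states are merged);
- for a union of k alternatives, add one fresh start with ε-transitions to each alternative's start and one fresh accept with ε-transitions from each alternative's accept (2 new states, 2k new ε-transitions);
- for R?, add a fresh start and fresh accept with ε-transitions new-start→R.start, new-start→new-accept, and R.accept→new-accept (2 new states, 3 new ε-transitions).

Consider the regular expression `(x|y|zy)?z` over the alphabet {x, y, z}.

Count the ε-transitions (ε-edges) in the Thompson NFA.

11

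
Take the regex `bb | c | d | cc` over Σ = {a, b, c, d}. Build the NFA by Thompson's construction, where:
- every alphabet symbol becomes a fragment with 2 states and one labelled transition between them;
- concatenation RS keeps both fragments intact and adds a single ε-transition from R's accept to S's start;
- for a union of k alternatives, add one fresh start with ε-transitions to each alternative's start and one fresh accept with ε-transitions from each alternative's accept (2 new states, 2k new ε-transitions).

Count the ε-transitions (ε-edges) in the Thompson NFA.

10

Bottom-up over the parse tree:
Each of the 6 symbol leaves contributes 0 ε-transitions.
  bb : 1 ε-transition
  cc : 1 ε-transition
  bb | c | d | cc : 10 ε-transitions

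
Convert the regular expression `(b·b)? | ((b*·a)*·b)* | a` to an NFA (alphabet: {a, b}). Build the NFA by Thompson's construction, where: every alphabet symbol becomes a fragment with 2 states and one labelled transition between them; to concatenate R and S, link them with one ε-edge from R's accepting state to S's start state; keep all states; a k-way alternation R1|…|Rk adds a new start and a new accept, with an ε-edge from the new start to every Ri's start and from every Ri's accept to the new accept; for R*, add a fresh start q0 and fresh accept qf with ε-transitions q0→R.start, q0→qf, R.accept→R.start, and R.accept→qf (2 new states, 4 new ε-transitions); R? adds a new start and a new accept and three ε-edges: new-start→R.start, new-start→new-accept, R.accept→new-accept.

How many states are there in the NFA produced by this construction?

22

Building bottom-up:
Each of the 6 symbol leaves contributes a 2-state fragment.
  b·b — 4 states
  (b·b)? — 6 states
  b* — 4 states
  b*·a — 6 states
  (b*·a)* — 8 states
  (b*·a)*·b — 10 states
  ((b*·a)*·b)* — 12 states
  (b·b)? | ((b*·a)*·b)* | a — 22 states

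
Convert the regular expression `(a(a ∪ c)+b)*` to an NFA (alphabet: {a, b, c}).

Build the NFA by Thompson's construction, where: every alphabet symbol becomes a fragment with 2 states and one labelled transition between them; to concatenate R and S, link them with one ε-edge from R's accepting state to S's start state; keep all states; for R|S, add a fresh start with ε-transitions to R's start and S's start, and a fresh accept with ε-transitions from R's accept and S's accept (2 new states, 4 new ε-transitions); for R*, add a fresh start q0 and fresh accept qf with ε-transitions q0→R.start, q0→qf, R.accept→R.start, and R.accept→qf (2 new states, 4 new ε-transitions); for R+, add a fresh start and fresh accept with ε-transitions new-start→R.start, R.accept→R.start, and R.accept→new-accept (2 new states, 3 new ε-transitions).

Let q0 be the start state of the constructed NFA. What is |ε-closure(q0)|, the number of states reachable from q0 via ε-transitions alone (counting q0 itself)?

3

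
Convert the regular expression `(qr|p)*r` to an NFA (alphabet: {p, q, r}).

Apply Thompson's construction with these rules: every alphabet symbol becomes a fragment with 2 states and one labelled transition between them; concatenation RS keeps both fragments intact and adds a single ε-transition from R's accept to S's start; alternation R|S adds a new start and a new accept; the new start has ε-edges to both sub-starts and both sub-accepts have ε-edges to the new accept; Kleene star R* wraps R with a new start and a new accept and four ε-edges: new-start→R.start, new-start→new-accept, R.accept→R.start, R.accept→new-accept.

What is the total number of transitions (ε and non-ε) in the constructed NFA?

By structural recursion:
Each of the 4 symbol leaves contributes 1 transition (1 symbol, 0 ε).
  qr → 3 transitions (2 symbol, 1 ε)
  qr|p → 8 transitions (3 symbol, 5 ε)
  (qr|p)* → 12 transitions (3 symbol, 9 ε)
  (qr|p)*r → 14 transitions (4 symbol, 10 ε)

14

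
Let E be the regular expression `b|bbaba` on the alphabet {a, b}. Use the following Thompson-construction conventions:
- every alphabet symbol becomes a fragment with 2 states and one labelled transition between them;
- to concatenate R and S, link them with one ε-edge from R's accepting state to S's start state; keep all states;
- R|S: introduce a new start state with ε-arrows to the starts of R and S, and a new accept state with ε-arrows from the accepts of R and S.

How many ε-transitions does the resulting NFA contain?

Bottom-up over the parse tree:
Each of the 6 symbol leaves contributes 0 ε-transitions.
  bbaba : 4 ε-transitions
  b|bbaba : 8 ε-transitions

8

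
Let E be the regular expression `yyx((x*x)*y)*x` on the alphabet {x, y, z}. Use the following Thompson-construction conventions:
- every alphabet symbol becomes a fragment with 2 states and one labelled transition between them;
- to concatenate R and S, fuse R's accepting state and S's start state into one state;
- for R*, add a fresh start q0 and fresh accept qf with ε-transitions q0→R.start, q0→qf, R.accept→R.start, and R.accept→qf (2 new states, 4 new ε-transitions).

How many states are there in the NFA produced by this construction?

14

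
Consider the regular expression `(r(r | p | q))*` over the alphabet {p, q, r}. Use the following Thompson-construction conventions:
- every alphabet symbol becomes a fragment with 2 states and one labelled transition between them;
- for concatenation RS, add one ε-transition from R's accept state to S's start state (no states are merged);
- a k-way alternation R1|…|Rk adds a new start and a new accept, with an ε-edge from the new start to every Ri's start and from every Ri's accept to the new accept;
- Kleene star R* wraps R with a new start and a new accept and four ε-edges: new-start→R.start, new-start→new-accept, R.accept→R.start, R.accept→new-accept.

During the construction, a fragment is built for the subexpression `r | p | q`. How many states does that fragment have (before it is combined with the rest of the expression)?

Fragment for `r | p | q`:
Each of the 3 symbol leaves contributes a 2-state fragment.
  r | p | q → 8 states

8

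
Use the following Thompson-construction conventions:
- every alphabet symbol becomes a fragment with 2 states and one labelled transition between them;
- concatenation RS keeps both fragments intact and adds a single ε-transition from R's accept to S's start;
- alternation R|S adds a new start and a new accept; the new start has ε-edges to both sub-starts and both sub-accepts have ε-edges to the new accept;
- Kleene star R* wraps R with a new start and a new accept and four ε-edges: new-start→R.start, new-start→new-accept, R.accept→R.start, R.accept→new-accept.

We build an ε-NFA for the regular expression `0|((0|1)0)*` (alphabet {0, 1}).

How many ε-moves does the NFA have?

13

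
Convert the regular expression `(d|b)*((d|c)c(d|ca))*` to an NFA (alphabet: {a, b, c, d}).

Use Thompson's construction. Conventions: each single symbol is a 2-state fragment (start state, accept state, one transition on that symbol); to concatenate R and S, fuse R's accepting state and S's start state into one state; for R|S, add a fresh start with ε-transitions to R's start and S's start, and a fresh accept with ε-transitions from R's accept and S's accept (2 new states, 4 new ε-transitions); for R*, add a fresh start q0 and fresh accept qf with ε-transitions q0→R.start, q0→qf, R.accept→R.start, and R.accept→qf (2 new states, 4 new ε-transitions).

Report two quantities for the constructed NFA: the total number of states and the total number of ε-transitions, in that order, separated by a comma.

By structural recursion:
Each of the 8 symbol leaves contributes 2 states and 0 ε-transitions.
  d|b — 6 states, 4 ε-transitions
  (d|b)* — 8 states, 8 ε-transitions
  d|c — 6 states, 4 ε-transitions
  ca — 3 states, 0 ε-transitions
  d|ca — 7 states, 4 ε-transitions
  (d|c)c(d|ca) — 13 states, 8 ε-transitions
  ((d|c)c(d|ca))* — 15 states, 12 ε-transitions
  (d|b)*((d|c)c(d|ca))* — 22 states, 20 ε-transitions

22, 20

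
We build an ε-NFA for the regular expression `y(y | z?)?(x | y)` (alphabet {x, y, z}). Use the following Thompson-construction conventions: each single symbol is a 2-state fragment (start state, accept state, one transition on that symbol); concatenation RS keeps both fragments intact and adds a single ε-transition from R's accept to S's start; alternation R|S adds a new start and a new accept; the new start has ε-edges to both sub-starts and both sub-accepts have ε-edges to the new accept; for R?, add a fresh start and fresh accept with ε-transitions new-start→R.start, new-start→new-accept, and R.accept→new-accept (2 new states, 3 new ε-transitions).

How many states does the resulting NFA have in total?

18

Bottom-up over the parse tree:
Each of the 5 symbol leaves contributes a 2-state fragment.
  z? : 4 states
  y | z? : 8 states
  (y | z?)? : 10 states
  x | y : 6 states
  y(y | z?)?(x | y) : 18 states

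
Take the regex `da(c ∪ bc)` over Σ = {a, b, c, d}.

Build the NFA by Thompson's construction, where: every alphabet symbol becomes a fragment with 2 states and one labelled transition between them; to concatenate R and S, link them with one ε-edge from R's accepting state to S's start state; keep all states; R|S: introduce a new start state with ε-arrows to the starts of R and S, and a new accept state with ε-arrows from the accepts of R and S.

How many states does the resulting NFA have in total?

Building bottom-up:
Each of the 5 symbol leaves contributes a 2-state fragment.
  bc = 4 states
  c ∪ bc = 8 states
  da(c ∪ bc) = 12 states

12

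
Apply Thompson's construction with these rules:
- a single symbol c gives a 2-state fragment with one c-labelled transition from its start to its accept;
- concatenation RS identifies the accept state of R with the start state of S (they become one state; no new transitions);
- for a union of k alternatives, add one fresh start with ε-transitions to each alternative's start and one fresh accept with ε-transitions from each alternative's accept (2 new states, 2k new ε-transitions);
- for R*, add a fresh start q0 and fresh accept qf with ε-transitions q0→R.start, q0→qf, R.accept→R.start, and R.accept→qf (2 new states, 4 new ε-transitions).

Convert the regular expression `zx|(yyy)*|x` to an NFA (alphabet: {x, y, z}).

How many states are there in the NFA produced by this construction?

13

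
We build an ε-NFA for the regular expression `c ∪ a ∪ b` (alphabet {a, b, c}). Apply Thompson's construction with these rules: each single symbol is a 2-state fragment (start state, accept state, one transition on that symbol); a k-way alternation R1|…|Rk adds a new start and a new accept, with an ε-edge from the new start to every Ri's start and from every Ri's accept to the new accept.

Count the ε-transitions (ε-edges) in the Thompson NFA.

6

By structural recursion:
Each of the 3 symbol leaves contributes 0 ε-transitions.
  c ∪ a ∪ b → 6 ε-transitions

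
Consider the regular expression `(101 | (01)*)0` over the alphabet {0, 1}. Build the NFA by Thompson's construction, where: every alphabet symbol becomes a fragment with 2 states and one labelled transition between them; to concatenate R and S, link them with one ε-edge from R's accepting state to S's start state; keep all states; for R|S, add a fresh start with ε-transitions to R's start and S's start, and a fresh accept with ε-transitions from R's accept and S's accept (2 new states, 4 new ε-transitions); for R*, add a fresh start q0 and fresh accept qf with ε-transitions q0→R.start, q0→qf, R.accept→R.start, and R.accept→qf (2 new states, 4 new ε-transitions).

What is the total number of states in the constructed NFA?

16

Building bottom-up:
Each of the 6 symbol leaves contributes a 2-state fragment.
  101 = 6 states
  01 = 4 states
  (01)* = 6 states
  101 | (01)* = 14 states
  (101 | (01)*)0 = 16 states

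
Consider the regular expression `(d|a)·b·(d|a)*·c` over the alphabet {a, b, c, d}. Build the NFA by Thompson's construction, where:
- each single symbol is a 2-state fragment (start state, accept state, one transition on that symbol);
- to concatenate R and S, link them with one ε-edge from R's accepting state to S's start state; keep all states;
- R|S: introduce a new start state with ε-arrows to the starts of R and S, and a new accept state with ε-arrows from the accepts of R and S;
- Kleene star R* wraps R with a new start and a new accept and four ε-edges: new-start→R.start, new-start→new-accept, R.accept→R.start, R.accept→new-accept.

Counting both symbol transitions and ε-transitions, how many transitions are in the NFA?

21

Recursing over subexpressions:
Each of the 6 symbol leaves contributes 1 transition (1 symbol, 0 ε).
  d|a = 6 transitions (2 symbol, 4 ε)
  d|a = 6 transitions (2 symbol, 4 ε)
  (d|a)* = 10 transitions (2 symbol, 8 ε)
  (d|a)·b·(d|a)*·c = 21 transitions (6 symbol, 15 ε)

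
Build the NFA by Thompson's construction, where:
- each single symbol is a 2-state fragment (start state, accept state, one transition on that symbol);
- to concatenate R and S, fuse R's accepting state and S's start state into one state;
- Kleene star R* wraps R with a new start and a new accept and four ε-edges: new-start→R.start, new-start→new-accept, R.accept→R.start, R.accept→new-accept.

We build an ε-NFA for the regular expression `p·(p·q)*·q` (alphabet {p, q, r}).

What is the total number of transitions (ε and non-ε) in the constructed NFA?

8

Per subexpression:
Each of the 4 symbol leaves contributes 1 transition (1 symbol, 0 ε).
  p·q — 2 transitions (2 symbol, 0 ε)
  (p·q)* — 6 transitions (2 symbol, 4 ε)
  p·(p·q)*·q — 8 transitions (4 symbol, 4 ε)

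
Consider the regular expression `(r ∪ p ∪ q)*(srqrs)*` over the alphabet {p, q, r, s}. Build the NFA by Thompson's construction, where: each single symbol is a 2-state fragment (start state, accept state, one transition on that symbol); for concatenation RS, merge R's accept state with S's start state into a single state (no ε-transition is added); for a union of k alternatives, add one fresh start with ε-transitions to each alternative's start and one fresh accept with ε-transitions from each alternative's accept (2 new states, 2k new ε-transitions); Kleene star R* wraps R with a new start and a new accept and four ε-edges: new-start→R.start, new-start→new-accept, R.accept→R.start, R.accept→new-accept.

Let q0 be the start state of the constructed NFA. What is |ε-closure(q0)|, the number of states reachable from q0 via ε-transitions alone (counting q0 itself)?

Let C(F) = |ε-closure(F.start)| within fragment F, and note whether F accepts ε. Symbol fragments have C = 1 and do not accept ε. Then:
  r ∪ p ∪ q : new start ε-reaches every alternative's start; none of them accept ε, so the new accept is not reached: |closure| = 1 + 1 + 1 + 1 = 4
  (r ∪ p ∪ q)* : the star's fresh start ε-reaches both the body's start and the fresh accept: |closure| = 2 + 4 = 6
  srqrs : same as the first factor's closure: |closure| = 1
  (srqrs)* : new start has ε-edges to the inner start and to the new accept, so |closure| = 2 + 1 = 3
  (r ∪ p ∪ q)*(srqrs)* : the left operand accepts ε, so the closure extends into the next operand (the shared merged state is already counted); |closure| = 6 + (3−1) = 8

8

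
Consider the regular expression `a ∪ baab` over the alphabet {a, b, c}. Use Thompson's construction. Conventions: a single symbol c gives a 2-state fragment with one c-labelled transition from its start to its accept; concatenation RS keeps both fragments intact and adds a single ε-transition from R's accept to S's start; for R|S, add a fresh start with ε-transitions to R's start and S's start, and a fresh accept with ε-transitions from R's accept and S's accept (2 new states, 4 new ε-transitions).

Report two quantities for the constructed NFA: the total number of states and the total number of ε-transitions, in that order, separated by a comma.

Bottom-up over the parse tree:
Each of the 5 symbol leaves contributes 2 states and 0 ε-transitions.
  baab = 8 states, 3 ε-transitions
  a ∪ baab = 12 states, 7 ε-transitions

12, 7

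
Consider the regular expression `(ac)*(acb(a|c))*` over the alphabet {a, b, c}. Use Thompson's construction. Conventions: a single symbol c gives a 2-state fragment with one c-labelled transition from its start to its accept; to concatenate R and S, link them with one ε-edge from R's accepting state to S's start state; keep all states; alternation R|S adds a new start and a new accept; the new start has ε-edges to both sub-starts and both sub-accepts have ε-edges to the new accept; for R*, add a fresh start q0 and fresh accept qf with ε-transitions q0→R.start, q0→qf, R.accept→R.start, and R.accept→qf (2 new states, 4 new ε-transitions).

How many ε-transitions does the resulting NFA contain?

17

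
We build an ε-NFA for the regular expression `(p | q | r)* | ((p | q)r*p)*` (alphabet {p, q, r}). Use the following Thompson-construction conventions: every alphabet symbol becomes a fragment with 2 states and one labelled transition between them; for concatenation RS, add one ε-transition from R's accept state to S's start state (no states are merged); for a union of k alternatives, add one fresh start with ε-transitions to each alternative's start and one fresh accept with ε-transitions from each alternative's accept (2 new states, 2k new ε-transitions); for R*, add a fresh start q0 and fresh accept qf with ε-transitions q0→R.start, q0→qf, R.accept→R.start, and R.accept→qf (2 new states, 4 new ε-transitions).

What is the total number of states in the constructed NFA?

Recursing over subexpressions:
Each of the 7 symbol leaves contributes a 2-state fragment.
  p | q | r : 8 states
  (p | q | r)* : 10 states
  p | q : 6 states
  r* : 4 states
  (p | q)r*p : 12 states
  ((p | q)r*p)* : 14 states
  (p | q | r)* | ((p | q)r*p)* : 26 states

26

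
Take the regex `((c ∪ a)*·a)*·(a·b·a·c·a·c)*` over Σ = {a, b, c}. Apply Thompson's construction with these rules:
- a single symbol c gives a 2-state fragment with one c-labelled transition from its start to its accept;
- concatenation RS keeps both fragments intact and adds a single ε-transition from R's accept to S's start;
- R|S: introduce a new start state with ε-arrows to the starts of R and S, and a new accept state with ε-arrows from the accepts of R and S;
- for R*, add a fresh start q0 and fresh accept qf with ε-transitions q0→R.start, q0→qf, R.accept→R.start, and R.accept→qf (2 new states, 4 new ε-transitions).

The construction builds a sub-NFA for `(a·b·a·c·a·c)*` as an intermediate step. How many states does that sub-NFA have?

14

Fragment for `(a·b·a·c·a·c)*`:
Each of the 6 symbol leaves contributes a 2-state fragment.
  a·b·a·c·a·c — 12 states
  (a·b·a·c·a·c)* — 14 states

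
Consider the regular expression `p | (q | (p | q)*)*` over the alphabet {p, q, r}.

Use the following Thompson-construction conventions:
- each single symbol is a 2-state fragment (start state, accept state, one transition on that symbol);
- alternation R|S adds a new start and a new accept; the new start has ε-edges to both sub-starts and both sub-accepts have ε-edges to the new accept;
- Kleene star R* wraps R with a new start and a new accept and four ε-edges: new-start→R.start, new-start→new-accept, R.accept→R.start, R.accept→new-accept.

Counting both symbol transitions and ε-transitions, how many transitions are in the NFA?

Bottom-up over the parse tree:
Each of the 4 symbol leaves contributes 1 transition (1 symbol, 0 ε).
  p | q → 6 transitions (2 symbol, 4 ε)
  (p | q)* → 10 transitions (2 symbol, 8 ε)
  q | (p | q)* → 15 transitions (3 symbol, 12 ε)
  (q | (p | q)*)* → 19 transitions (3 symbol, 16 ε)
  p | (q | (p | q)*)* → 24 transitions (4 symbol, 20 ε)

24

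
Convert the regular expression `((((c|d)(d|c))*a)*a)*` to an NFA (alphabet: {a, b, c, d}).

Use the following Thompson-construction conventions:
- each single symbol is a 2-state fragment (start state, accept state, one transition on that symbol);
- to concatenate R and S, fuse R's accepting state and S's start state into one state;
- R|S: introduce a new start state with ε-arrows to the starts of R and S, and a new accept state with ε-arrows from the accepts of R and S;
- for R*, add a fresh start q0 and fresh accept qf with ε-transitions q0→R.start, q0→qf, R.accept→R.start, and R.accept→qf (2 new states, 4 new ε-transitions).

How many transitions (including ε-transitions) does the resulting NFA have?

Recursing over subexpressions:
Each of the 6 symbol leaves contributes 1 transition (1 symbol, 0 ε).
  c|d — 6 transitions (2 symbol, 4 ε)
  d|c — 6 transitions (2 symbol, 4 ε)
  (c|d)(d|c) — 12 transitions (4 symbol, 8 ε)
  ((c|d)(d|c))* — 16 transitions (4 symbol, 12 ε)
  ((c|d)(d|c))*a — 17 transitions (5 symbol, 12 ε)
  (((c|d)(d|c))*a)* — 21 transitions (5 symbol, 16 ε)
  (((c|d)(d|c))*a)*a — 22 transitions (6 symbol, 16 ε)
  ((((c|d)(d|c))*a)*a)* — 26 transitions (6 symbol, 20 ε)

26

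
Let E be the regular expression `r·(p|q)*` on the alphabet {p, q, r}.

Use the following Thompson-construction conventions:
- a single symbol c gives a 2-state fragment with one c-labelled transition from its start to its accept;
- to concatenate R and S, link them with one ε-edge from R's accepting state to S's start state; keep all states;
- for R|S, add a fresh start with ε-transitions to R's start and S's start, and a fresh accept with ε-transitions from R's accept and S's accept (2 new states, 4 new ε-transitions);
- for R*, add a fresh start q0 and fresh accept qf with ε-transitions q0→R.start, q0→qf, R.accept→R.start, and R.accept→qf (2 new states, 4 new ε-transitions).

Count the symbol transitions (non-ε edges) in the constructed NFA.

3

Building bottom-up:
Each of the 3 symbol leaves contributes exactly 1 symbol transition.
  p|q : 2 symbol transitions
  (p|q)* : 2 symbol transitions
  r·(p|q)* : 3 symbol transitions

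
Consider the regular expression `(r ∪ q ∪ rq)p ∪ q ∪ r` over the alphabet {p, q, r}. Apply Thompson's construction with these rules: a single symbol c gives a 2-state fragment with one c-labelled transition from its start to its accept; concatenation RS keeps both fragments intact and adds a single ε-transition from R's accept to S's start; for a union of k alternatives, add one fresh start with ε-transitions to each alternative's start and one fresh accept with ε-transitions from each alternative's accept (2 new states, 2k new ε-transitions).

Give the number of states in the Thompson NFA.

Per subexpression:
Each of the 7 symbol leaves contributes a 2-state fragment.
  rq — 4 states
  r ∪ q ∪ rq — 10 states
  (r ∪ q ∪ rq)p — 12 states
  (r ∪ q ∪ rq)p ∪ q ∪ r — 18 states

18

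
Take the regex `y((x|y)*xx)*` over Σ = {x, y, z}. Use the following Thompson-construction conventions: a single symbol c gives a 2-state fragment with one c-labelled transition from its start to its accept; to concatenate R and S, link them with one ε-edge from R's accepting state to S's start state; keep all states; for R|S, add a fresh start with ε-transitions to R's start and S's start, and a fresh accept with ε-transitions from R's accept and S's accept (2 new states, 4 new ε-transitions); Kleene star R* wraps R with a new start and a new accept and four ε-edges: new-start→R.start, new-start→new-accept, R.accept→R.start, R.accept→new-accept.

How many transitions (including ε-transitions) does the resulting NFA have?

Bottom-up over the parse tree:
Each of the 5 symbol leaves contributes 1 transition (1 symbol, 0 ε).
  x|y : 6 transitions (2 symbol, 4 ε)
  (x|y)* : 10 transitions (2 symbol, 8 ε)
  (x|y)*xx : 14 transitions (4 symbol, 10 ε)
  ((x|y)*xx)* : 18 transitions (4 symbol, 14 ε)
  y((x|y)*xx)* : 20 transitions (5 symbol, 15 ε)

20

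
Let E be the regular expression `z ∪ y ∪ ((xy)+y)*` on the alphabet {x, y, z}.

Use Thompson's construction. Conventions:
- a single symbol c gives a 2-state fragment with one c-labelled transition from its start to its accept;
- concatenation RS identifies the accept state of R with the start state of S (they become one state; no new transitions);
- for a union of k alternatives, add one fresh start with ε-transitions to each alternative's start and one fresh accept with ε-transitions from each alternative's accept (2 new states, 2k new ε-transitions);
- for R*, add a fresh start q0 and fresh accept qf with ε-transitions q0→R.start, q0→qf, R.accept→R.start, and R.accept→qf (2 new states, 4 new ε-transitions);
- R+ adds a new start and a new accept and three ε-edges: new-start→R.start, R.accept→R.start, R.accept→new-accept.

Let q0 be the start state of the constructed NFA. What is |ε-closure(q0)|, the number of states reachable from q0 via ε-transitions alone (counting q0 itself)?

8

Let C(F) = |ε-closure(F.start)| within fragment F, and note whether F accepts ε. Symbol fragments have C = 1 and do not accept ε. Then:
  xy → C equals the left operand's closure size = 1 (its accept is not ε-reachable, so the closure stops there)
  (xy)+ → new start ε-reaches only the body's start; the new accept needs a symbol first: C = 1 + 1 = 2
  (xy)+y → same as the first factor's closure: C = 2
  ((xy)+y)* → new start has ε-edges to the inner start and to the new accept, so C = 2 + 2 = 4
  z ∪ y ∪ ((xy)+y)* → new start ε-reaches every alternative's start; at least one alternative accepts ε, so the union's new accept is reached too: C = 1 + 1 + 1 + 4 + 1 = 8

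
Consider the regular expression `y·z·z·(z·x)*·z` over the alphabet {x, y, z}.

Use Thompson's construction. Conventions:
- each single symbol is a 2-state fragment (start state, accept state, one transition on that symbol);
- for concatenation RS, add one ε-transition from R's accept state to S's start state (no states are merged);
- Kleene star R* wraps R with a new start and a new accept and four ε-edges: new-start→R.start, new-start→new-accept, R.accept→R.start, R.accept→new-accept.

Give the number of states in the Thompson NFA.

Building bottom-up:
Each of the 6 symbol leaves contributes a 2-state fragment.
  z·x — 4 states
  (z·x)* — 6 states
  y·z·z·(z·x)*·z — 14 states

14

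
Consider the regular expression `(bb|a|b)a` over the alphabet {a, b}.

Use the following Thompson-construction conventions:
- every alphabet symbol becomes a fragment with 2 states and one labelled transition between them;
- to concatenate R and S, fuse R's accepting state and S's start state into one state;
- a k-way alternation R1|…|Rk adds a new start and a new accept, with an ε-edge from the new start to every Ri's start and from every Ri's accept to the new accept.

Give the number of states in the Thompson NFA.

10

Recursing over subexpressions:
Each of the 5 symbol leaves contributes a 2-state fragment.
  bb = 3 states
  bb|a|b = 9 states
  (bb|a|b)a = 10 states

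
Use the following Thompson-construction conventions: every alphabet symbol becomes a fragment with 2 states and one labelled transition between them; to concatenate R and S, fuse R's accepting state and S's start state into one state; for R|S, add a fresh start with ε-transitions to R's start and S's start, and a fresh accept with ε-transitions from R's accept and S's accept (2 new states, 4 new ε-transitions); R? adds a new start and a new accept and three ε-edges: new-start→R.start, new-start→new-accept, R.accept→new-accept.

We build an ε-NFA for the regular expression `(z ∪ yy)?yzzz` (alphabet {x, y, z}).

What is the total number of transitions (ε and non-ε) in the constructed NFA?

14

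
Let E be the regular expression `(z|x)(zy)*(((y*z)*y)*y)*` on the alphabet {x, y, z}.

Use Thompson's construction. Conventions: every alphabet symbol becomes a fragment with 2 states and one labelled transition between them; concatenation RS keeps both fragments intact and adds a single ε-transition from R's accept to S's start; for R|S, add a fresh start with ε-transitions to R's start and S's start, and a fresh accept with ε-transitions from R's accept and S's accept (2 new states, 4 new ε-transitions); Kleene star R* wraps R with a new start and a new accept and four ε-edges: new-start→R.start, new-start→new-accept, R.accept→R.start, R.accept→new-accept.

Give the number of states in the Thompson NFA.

28

By structural recursion:
Each of the 8 symbol leaves contributes a 2-state fragment.
  z|x = 6 states
  zy = 4 states
  (zy)* = 6 states
  y* = 4 states
  y*z = 6 states
  (y*z)* = 8 states
  (y*z)*y = 10 states
  ((y*z)*y)* = 12 states
  ((y*z)*y)*y = 14 states
  (((y*z)*y)*y)* = 16 states
  (z|x)(zy)*(((y*z)*y)*y)* = 28 states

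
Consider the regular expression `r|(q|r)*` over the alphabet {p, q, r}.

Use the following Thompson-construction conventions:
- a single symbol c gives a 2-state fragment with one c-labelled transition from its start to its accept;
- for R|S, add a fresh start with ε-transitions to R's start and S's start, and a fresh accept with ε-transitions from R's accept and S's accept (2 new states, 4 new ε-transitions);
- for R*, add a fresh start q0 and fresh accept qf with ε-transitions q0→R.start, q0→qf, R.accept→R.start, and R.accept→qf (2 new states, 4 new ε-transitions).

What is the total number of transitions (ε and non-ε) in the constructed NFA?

15

Recursing over subexpressions:
Each of the 3 symbol leaves contributes 1 transition (1 symbol, 0 ε).
  q|r = 6 transitions (2 symbol, 4 ε)
  (q|r)* = 10 transitions (2 symbol, 8 ε)
  r|(q|r)* = 15 transitions (3 symbol, 12 ε)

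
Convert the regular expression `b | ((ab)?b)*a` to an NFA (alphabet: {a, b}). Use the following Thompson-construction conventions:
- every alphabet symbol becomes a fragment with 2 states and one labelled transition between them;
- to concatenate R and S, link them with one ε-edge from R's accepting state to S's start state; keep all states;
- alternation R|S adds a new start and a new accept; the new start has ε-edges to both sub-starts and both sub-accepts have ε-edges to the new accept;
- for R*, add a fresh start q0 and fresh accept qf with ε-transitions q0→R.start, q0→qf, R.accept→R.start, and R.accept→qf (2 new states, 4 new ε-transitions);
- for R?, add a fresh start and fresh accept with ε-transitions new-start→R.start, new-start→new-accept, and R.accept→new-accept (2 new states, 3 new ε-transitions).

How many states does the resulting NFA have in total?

Recursing over subexpressions:
Each of the 5 symbol leaves contributes a 2-state fragment.
  ab = 4 states
  (ab)? = 6 states
  (ab)?b = 8 states
  ((ab)?b)* = 10 states
  ((ab)?b)*a = 12 states
  b | ((ab)?b)*a = 16 states

16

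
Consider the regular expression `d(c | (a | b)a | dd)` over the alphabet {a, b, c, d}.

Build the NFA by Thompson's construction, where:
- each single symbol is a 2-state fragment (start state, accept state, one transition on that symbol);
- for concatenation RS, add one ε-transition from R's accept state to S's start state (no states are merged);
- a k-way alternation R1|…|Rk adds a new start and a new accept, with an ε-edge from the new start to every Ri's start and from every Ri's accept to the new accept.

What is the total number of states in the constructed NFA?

By structural recursion:
Each of the 7 symbol leaves contributes a 2-state fragment.
  a | b : 6 states
  (a | b)a : 8 states
  dd : 4 states
  c | (a | b)a | dd : 16 states
  d(c | (a | b)a | dd) : 18 states

18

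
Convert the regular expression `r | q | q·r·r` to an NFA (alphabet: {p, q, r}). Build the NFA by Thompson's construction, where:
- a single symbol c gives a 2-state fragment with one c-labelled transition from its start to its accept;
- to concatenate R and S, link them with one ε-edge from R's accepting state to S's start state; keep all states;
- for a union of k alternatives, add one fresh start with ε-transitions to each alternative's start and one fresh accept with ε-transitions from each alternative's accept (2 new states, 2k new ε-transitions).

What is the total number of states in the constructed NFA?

Bottom-up over the parse tree:
Each of the 5 symbol leaves contributes a 2-state fragment.
  q·r·r → 6 states
  r | q | q·r·r → 12 states

12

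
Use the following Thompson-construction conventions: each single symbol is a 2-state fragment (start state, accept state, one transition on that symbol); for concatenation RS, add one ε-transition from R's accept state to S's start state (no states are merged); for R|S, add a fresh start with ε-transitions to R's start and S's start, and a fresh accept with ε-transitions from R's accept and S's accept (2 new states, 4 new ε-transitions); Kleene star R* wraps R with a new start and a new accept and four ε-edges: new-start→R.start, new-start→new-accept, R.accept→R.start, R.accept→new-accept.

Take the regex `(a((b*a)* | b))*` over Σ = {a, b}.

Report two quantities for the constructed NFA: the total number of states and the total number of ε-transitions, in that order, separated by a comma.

Recursing over subexpressions:
Each of the 4 symbol leaves contributes 2 states and 0 ε-transitions.
  b* : 4 states, 4 ε-transitions
  b*a : 6 states, 5 ε-transitions
  (b*a)* : 8 states, 9 ε-transitions
  (b*a)* | b : 12 states, 13 ε-transitions
  a((b*a)* | b) : 14 states, 14 ε-transitions
  (a((b*a)* | b))* : 16 states, 18 ε-transitions

16, 18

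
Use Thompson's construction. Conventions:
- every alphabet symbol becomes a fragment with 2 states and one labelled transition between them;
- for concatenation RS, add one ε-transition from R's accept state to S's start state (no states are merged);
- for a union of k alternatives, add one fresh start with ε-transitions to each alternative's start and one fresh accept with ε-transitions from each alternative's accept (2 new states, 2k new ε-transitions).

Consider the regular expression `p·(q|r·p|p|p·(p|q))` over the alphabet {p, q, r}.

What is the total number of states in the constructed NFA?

20

Bottom-up over the parse tree:
Each of the 8 symbol leaves contributes a 2-state fragment.
  r·p → 4 states
  p|q → 6 states
  p·(p|q) → 8 states
  q|r·p|p|p·(p|q) → 18 states
  p·(q|r·p|p|p·(p|q)) → 20 states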